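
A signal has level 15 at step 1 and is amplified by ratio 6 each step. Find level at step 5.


aₙ = a₁·r^(n-1)
= 15×6^4
= 15×1296
= 19440

a_5 = 19440


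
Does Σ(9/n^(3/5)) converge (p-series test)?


p-series test: Σ c/n^p converges if p > 1, diverges if p ≤ 1 (constant c > 0 doesn't affect convergence).
p = 3/5
3/5 ≤ 1 → DIVERGES

Diverges (p = 3/5 ≤ 1)


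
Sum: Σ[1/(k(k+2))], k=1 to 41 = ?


1/(k(k+2)) = (1/2)·(1/k - 1/(k+2)) (partial fractions)
Telescoping: Σ = (1/2)·(1 + 1/2 - 1/42 - 1/43) = 656/903

Sum = 656/903


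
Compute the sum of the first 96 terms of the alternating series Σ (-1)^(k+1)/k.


S = 1 - 1/2 + 1/3 - 1/4 + 1/5 - 1/6 + 1/7 - 1/8 ± ...
= 0.688
(Full series converges to +ln(2) ≈ +0.6931)

S_96 = 0.688


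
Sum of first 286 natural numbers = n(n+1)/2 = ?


n(n+1)/2 = 286×287/2 = 82082/2 = 41041

Σk = 41041


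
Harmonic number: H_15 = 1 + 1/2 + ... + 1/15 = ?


H_15 = 1/1 + 1/2 + 1/3 + ... + 1/15
= 1195757/360360
≈ 3.3182

H_15 = 1195757/360360 ≈ 3.3182


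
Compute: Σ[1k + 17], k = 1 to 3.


Σ(1k+17) = 1·Σk + 17·n
= 1·6 + 17·3
= 6 + 51 = 57

Σ = 57


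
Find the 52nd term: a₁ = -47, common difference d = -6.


aₙ = a₁ + (n-1)d
= -47 + (52-1)×-6
= -47 - 306
= -353

a_52 = -353


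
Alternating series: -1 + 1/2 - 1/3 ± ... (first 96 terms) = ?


S = -1 + 1/2 - 1/3 + 1/4 - 1/5 + 1/6 - 1/7 + 1/8 ± ...
= -0.688
(Full series converges to -ln(2) ≈ -0.6931)

S_96 = -0.688


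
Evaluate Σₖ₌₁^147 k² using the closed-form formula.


n = 147
n(n+1)(2n+1)/6 = 147×148×295/6
= 6418020/6 = 1069670

Σk² = 1069670


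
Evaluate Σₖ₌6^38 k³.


Σₖ₌6^38 k³ = [38·39/2]² − [5·6/2]²
= 549081 − 225 = 548856

Σk³ = 548856


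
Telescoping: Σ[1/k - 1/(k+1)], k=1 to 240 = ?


Telescoping: adjacent terms cancel.
= 1/1 - 1/241
= 1 - 1/241 = 240/241

Sum = 240/241


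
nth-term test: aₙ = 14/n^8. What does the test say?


lim(n→∞) 14/n^8 = 0
lim aₙ = 0 → nth-term test is INCONCLUSIVE
(Need other tests; this is actually a convergent p-series with p=8 > 1)

Inconclusive (lim aₙ = 0; need another test)


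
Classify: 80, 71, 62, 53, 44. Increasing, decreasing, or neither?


Differences: -9, -9, -9, -9
All differences < 0 → strictly DECREASING

Monotonically decreasing


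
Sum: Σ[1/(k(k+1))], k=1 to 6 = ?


1/(k(k+1)) = 1/k - 1/(k+1) (partial fractions)
Telescoping: Σ = 1 - 1/7 = 6/7

Sum = 6/7


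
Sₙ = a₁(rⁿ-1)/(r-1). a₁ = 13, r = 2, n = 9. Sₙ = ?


Sₙ = 13×(2^9 - 1)/(2 - 1)
= 13×(512 - 1)/1
= 13×511/1
= 6643

S_9 = 6643


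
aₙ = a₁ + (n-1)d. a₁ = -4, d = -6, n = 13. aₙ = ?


aₙ = a₁ + (n-1)d
= -4 + (13-1)×-6
= -4 - 72
= -76

a_13 = -76


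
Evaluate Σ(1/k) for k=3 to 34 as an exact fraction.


Σₖ₌3^34 1/k = 1/3 + 1/4 + 1/5 + ... + 1/34
= 34370802258349/13127595717600
≈ 2.6182

Sum = 34370802258349/13127595717600 ≈ 2.6182


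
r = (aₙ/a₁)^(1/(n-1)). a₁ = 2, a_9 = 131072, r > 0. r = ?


r^(n-1) = aₙ/a₁
r^8 = 131072/2 = 65536
r = 65536^(1/8)
= ±4; taking r > 0 gives r = 4

r = 4


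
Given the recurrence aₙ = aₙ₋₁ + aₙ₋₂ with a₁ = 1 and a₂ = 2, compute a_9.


Computing iteratively: 1, 2, 3, 5, 8, 13, 21, 34, 55
a_9 = 55

a_9 = 55


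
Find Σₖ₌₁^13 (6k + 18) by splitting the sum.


Σ(6k+18) = 6·Σk + 18·n
= 6·91 + 18·13
= 546 + 234 = 780

Σ = 780


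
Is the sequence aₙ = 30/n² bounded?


a₁ = 30, a₂ = 30/4, a₃ = 30/9, ...
0 < aₙ ≤ 30 for all n ≥ 1
The sequence IS bounded

Bounded (0 < aₙ ≤ 30)


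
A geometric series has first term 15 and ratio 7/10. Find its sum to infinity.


S∞ = a₁/(1-r) = 15/(1 - 7/10)
= 15/(3/10)
= 50

S∞ = 50


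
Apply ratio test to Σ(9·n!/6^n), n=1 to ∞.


aₙ = 9·n!/6^n
a_{n+1}/aₙ = (n+1)!/6^(n+1) × 6^n/n!  (constant 9 cancels)
= (n+1)/6
L = lim(n→∞) (n+1)/6 = ∞
L > 1 → series DIVERGES

Diverges (ratio test: L = ∞ > 1)


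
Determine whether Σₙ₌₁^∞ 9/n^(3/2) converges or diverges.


p-series test: Σ c/n^p converges if p > 1, diverges if p ≤ 1 (constant c > 0 doesn't affect convergence).
p = 3/2
3/2 > 1 → CONVERGES

Converges (p = 3/2 > 1)


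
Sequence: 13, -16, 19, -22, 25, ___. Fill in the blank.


Pattern: alternating sign, magnitude arithmetic (d=3)
Terms: 13, -16, 19, -22, 25
Next term = -28

Next term = -28


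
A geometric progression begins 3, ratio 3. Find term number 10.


aₙ = a₁·r^(n-1)
= 3×3^9
= 3×19683
= 59049

a_10 = 59049


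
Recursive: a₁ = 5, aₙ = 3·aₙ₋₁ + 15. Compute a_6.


Computing step by step:
a_1 = 5
a_2 = 30
a_3 = 105
a_4 = 330
a_5 = 1005
a_6 = 3030


a_6 = 3030


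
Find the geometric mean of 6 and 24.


GM = √(6×24) = √144 = 12

GM = 12


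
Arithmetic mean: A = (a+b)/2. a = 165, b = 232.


AM = (165 + 232)/2 = 397/2 = 198.5

AM = 198.5


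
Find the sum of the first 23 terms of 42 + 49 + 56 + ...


aₙ = 42 + (23-1)×7 = 196
Sₙ = n(a₁+aₙ)/2 = 23×(42+196)/2
= 23×238/2 = 2737

S_23 = 2737


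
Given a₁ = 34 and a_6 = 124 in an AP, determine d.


d = (aₙ - a₁)/(n-1)
= (124 - 34)/(6-1)
= 90/5 = 18

d = 18


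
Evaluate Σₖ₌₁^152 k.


n(n+1)/2 = 152×153/2 = 23256/2 = 11628

Σk = 11628


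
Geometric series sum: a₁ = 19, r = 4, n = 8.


Sₙ = 19×(4^8 - 1)/(4 - 1)
= 19×(65536 - 1)/3
= 19×65535/3
= 415055

S_8 = 415055


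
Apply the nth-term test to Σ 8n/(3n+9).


lim(n→∞) 8n/(3n+9) = 8/3 = 8/3  (divide numerator and denominator by n)
lim aₙ = 8/3 ≠ 0 → series DIVERGES

Diverges (lim aₙ = 8/3 ≠ 0)


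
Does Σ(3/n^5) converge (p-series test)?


p-series test: Σ c/n^p converges if p > 1, diverges if p ≤ 1 (constant c > 0 doesn't affect convergence).
p = 5
5 > 1 → CONVERGES

Converges (p = 5 > 1)


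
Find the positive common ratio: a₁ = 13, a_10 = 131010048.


r^(n-1) = aₙ/a₁
r^9 = 131010048/13 = 10077696
r = 10077696^(1/9)
= 6

r = 6


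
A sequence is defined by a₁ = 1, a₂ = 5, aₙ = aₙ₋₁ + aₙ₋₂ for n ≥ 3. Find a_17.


Computing iteratively: 1, 5, 6, 11, 17, 28, 45, 73, 118, 191, 309, 500, ...
a_17 = 5545

a_17 = 5545


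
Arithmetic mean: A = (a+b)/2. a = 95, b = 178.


AM = (95 + 178)/2 = 273/2 = 136.5

AM = 136.5


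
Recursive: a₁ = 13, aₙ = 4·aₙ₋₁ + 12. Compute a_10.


Computing step by step:
a_1 = 13
a_2 = 64
a_3 = 268
a_4 = 1084
a_5 = 4348
a_6 = 17404
a_7 = 69628
a_8 = 278524
a_9 = 1114108
a_10 = 4456444


a_10 = 4456444


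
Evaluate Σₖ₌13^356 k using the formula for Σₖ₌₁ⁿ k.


Σₖ₌13^356 k = Σₖ₌₁^356 k − Σₖ₌₁^12 k
= 356·357/2 − 12·13/2
= 63546 − 78 = 63468

Σk = 63468


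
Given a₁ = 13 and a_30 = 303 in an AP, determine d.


d = (aₙ - a₁)/(n-1)
= (303 - 13)/(30-1)
= 290/29 = 10

d = 10


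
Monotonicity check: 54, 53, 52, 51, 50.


Differences: -1, -1, -1, -1
All differences < 0 → strictly DECREASING

Monotonically decreasing


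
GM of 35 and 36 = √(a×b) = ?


GM = √(35×36) = √1260 = 35.4965

GM = 35.4965


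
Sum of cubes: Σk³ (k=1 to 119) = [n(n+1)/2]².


n(n+1)/2 = 119×120/2 = 7140
Σk³ = 7140² = 50979600

Σk³ = 50979600


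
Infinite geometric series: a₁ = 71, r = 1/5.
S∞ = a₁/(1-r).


S∞ = a₁/(1-r) = 71/(1 - 1/5)
= 71/(4/5)
= 355/4

S∞ = 355/4


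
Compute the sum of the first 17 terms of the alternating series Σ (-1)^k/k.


S = -1 + 1/2 - 1/3 + 1/4 - 1/5 + 1/6 - 1/7 + 1/8 ± ...
= -0.7217
(Full series converges to -ln(2) ≈ -0.6931)

S_17 = -0.7217


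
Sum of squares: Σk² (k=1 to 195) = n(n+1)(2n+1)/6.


n = 195
n(n+1)(2n+1)/6 = 195×196×391/6
= 14944020/6 = 2490670

Σk² = 2490670


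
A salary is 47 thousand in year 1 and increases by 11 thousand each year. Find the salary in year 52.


aₙ = a₁ + (n-1)d
= 47 + (52-1)×11
= 47 + 561
= 608

a_52 = 608


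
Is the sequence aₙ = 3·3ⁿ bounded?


aₙ = 3·3ⁿ → as n→∞, aₙ→∞ (since base 3 > 1)
No finite upper bound exists
The sequence is UNBOUNDED

Unbounded (aₙ → ∞ as n → ∞)


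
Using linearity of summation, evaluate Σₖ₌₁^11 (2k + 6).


Σ(2k+6) = 2·Σk + 6·n
= 2·66 + 6·11
= 132 + 66 = 198

Σ = 198


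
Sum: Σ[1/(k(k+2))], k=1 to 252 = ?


1/(k(k+2)) = (1/2)·(1/k - 1/(k+2)) (partial fractions)
Telescoping: Σ = (1/2)·(1 + 1/2 - 1/253 - 1/254) = 47943/64262

Sum = 47943/64262


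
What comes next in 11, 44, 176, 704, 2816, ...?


Pattern: geometric (r=4)
Terms: 11, 44, 176, 704, 2816
Next term = 11264

Next term = 11264


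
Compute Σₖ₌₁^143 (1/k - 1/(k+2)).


Telescoping with gap 2: two head and two tail terms survive.
= (1 + 1/2) - (1/144 + 1/145)
= 3/2 - 1/144 - 1/145 = 31031/20880

Sum = 31031/20880


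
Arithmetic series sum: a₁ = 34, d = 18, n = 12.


aₙ = 34 + (12-1)×18 = 232
Sₙ = n(a₁+aₙ)/2 = 12×(34+232)/2
= 12×266/2 = 1596

S_12 = 1596


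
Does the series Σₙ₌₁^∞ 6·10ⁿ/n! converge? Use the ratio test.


aₙ = 6·10^n/n!
a_{n+1}/aₙ = 10^(n+1)/(n+1)! × n!/10^n  (constant 6 cancels)
= 10/(n+1)
L = lim(n→∞) 10/(n+1) = 0
L < 1 → series CONVERGES

Converges (ratio test: L = 0 < 1)


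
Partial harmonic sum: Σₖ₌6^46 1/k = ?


Σₖ₌6^46 1/k = 1/6 + 1/7 + 1/8 + ... + 1/46
= 2870759322022694467/1345655451257488800
≈ 2.1334

Sum = 2870759322022694467/1345655451257488800 ≈ 2.1334


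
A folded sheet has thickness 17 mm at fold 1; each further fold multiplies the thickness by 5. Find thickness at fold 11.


aₙ = a₁·r^(n-1)
= 17×5^10
= 17×9765625
= 166015625

a_11 = 166015625


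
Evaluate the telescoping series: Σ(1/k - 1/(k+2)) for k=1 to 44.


Telescoping with gap 2: two head and two tail terms survive.
= (1 + 1/2) - (1/45 + 1/46)
= 3/2 - 1/45 - 1/46 = 1507/1035

Sum = 1507/1035


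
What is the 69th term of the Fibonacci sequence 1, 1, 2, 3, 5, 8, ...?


Fibonacci sequence: 1, 1, 2, 3, 5, 8, 13, 21, 34, 55, 89, ...
F(69) = 117669030460994

F(69) = 117669030460994


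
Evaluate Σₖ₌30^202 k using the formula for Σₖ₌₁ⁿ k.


Σₖ₌30^202 k = Σₖ₌₁^202 k − Σₖ₌₁^29 k
= 202·203/2 − 29·30/2
= 20503 − 435 = 20068

Σk = 20068


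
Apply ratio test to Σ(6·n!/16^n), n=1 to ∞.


aₙ = 6·n!/16^n
a_{n+1}/aₙ = (n+1)!/16^(n+1) × 16^n/n!  (constant 6 cancels)
= (n+1)/16
L = lim(n→∞) (n+1)/16 = ∞
L > 1 → series DIVERGES

Diverges (ratio test: L = ∞ > 1)


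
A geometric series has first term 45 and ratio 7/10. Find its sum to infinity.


S∞ = a₁/(1-r) = 45/(1 - 7/10)
= 45/(3/10)
= 150

S∞ = 150


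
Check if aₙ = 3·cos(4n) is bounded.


For all n, -1 ≤ cos(4n) ≤ 1, so -3 ≤ 3·cos(4n) ≤ 3
Lower bound: -3, Upper bound: 3
The sequence IS bounded

Bounded (-3 ≤ aₙ ≤ 3)


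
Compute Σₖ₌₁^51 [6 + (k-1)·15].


aₙ = 6 + (51-1)×15 = 756
Sₙ = n(a₁+aₙ)/2 = 51×(6+756)/2
= 51×762/2 = 19431

S_51 = 19431


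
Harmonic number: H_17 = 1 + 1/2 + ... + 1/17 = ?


H_17 = 1/1 + 1/2 + 1/3 + ... + 1/17
= 42142223/12252240
≈ 3.4396

H_17 = 42142223/12252240 ≈ 3.4396


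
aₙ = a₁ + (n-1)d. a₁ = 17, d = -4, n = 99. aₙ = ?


aₙ = a₁ + (n-1)d
= 17 + (99-1)×-4
= 17 - 392
= -375

a_99 = -375


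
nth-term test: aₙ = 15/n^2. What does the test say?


lim(n→∞) 15/n^2 = 0
lim aₙ = 0 → nth-term test is INCONCLUSIVE
(Need other tests; this is actually a convergent p-series with p=2 > 1)

Inconclusive (lim aₙ = 0; need another test)


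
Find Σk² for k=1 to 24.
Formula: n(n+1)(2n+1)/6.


n = 24
n(n+1)(2n+1)/6 = 24×25×49/6
= 29400/6 = 4900

Σk² = 4900


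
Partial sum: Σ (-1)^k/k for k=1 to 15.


S = -1 + 1/2 - 1/3 + 1/4 - 1/5 + 1/6 - 1/7 + 1/8 ± ...
= -0.7254
(Full series converges to -ln(2) ≈ -0.6931)

S_15 = -0.7254


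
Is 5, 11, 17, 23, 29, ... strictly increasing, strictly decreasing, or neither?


Differences: 6, 6, 6, 6
All differences > 0 → strictly INCREASING

Monotonically increasing


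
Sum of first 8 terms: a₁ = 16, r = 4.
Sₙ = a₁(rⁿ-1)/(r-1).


Sₙ = 16×(4^8 - 1)/(4 - 1)
= 16×(65536 - 1)/3
= 16×65535/3
= 349520

S_8 = 349520


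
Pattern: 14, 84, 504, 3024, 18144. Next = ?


Pattern: geometric (r=6)
Terms: 14, 84, 504, 3024, 18144
Next term = 108864

Next term = 108864


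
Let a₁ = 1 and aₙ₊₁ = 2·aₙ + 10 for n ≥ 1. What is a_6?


Computing step by step:
a_1 = 1
a_2 = 12
a_3 = 34
a_4 = 78
a_5 = 166
a_6 = 342


a_6 = 342


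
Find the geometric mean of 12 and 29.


GM = √(12×29) = √348 = 18.6548

GM = 18.6548


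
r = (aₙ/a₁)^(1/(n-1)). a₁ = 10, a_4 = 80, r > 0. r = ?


r^(n-1) = aₙ/a₁
r^3 = 80/10 = 8
r = 8^(1/3)
= 2

r = 2


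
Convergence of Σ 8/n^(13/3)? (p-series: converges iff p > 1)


p-series test: Σ c/n^p converges if p > 1, diverges if p ≤ 1 (constant c > 0 doesn't affect convergence).
p = 13/3
13/3 > 1 → CONVERGES

Converges (p = 13/3 > 1)


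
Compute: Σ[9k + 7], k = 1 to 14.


Σ(9k+7) = 9·Σk + 7·n
= 9·105 + 7·14
= 945 + 98 = 1043

Σ = 1043


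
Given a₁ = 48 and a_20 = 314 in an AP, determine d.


d = (aₙ - a₁)/(n-1)
= (314 - 48)/(20-1)
= 266/19 = 14

d = 14


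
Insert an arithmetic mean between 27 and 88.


AM = (27 + 88)/2 = 115/2 = 57.5

AM = 57.5


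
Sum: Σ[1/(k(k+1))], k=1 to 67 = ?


1/(k(k+1)) = 1/k - 1/(k+1) (partial fractions)
Telescoping: Σ = 1 - 1/68 = 67/68

Sum = 67/68


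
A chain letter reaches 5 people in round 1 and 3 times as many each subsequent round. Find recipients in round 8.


aₙ = a₁·r^(n-1)
= 5×3^7
= 5×2187
= 10935

a_8 = 10935


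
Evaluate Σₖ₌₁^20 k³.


n(n+1)/2 = 20×21/2 = 210
Σk³ = 210² = 44100

Σk³ = 44100


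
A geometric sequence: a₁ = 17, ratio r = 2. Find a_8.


aₙ = a₁·r^(n-1)
= 17×2^7
= 17×128
= 2176

a_8 = 2176


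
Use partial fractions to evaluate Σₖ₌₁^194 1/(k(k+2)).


1/(k(k+2)) = (1/2)·(1/k - 1/(k+2)) (partial fractions)
Telescoping: Σ = (1/2)·(1 + 1/2 - 1/195 - 1/196) = 56939/76440

Sum = 56939/76440


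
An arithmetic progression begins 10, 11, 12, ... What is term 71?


aₙ = a₁ + (n-1)d
= 10 + (71-1)×1
= 10 + 70
= 80

a_71 = 80


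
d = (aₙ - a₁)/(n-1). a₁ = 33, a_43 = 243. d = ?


d = (aₙ - a₁)/(n-1)
= (243 - 33)/(43-1)
= 210/42 = 5

d = 5


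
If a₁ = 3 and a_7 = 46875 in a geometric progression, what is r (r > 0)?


r^(n-1) = aₙ/a₁
r^6 = 46875/3 = 15625
r = 15625^(1/6)
= ±5; taking r > 0 gives r = 5

r = 5


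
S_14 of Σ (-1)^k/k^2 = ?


S = -1 + 1/4 - 1/9 + 1/16 - 1/25 + 1/36 - 1/49 + 1/64 ± ...
= -0.8201
(Full series converges to -π²/12 ≈ -0.8225)

S_14 = -0.8201


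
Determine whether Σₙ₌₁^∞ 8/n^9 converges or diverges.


p-series test: Σ c/n^p converges if p > 1, diverges if p ≤ 1 (constant c > 0 doesn't affect convergence).
p = 9
9 > 1 → CONVERGES

Converges (p = 9 > 1)


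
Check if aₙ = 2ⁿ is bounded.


aₙ = 2ⁿ → as n→∞, aₙ→∞ (since base 2 > 1)
No finite upper bound exists
The sequence is UNBOUNDED

Unbounded (aₙ → ∞ as n → ∞)


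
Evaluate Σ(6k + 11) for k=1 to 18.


Σ(6k+11) = 6·Σk + 11·n
= 6·171 + 11·18
= 1026 + 198 = 1224

Σ = 1224


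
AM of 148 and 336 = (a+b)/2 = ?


AM = (148 + 336)/2 = 484/2 = 242

AM = 242


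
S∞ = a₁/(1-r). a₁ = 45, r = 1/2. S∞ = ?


S∞ = a₁/(1-r) = 45/(1 - 1/2)
= 45/(1/2)
= 90

S∞ = 90


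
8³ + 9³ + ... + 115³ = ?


Σₖ₌8^115 k³ = [115·116/2]² − [7·8/2]²
= 44488900 − 784 = 44488116

Σk³ = 44488116


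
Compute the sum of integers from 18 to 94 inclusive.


Σₖ₌18^94 k = Σₖ₌₁^94 k − Σₖ₌₁^17 k
= 94·95/2 − 17·18/2
= 4465 − 153 = 4312

Σk = 4312


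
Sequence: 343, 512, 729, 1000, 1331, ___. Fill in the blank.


Pattern: perfect cubes: n³
Terms: 343, 512, 729, 1000, 1331
Next term = 1728

Next term = 1728


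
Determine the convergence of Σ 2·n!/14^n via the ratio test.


aₙ = 2·n!/14^n
a_{n+1}/aₙ = (n+1)!/14^(n+1) × 14^n/n!  (constant 2 cancels)
= (n+1)/14
L = lim(n→∞) (n+1)/14 = ∞
L > 1 → series DIVERGES

Diverges (ratio test: L = ∞ > 1)


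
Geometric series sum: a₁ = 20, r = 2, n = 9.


Sₙ = 20×(2^9 - 1)/(2 - 1)
= 20×(512 - 1)/1
= 20×511/1
= 10220

S_9 = 10220


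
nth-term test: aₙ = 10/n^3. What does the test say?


lim(n→∞) 10/n^3 = 0
lim aₙ = 0 → nth-term test is INCONCLUSIVE
(Need other tests; this is actually a convergent p-series with p=3 > 1)

Inconclusive (lim aₙ = 0; need another test)


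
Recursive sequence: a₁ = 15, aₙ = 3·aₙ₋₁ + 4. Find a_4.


Computing step by step:
a_1 = 15
a_2 = 49
a_3 = 151
a_4 = 457


a_4 = 457


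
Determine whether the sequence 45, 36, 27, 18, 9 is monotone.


Differences: -9, -9, -9, -9
All differences < 0 → strictly DECREASING

Monotonically decreasing


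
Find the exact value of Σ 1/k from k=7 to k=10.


Σₖ₌7^10 1/k = 1/7 + 1/8 + 1/9 + 1/10
= 1207/2520
≈ 0.479

Sum = 1207/2520 ≈ 0.479


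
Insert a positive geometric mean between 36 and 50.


GM = √(36×50) = √1800 = 42.4264

GM = 42.4264


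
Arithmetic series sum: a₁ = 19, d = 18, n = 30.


aₙ = 19 + (30-1)×18 = 541
Sₙ = n(a₁+aₙ)/2 = 30×(19+541)/2
= 30×560/2 = 8400

S_30 = 8400


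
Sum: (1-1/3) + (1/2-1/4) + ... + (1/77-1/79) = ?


Telescoping with gap 2: two head and two tail terms survive.
= (1 + 1/2) - (1/78 + 1/79)
= 3/2 - 1/78 - 1/79 = 4543/3081

Sum = 4543/3081


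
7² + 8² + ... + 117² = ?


Σₖ₌7^117 k² = Σₖ₌₁^117 k² − Σₖ₌₁^6 k²
= 117·118·235/6 − 6·7·13/6
= 540735 − 91 = 540644

Σk² = 540644


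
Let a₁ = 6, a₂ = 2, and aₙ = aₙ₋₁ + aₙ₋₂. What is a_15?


Computing iteratively: 6, 2, 8, 10, 18, 28, 46, 74, 120, 194, 314, 508, ...
a_15 = 2152

a_15 = 2152


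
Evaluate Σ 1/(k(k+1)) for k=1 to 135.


1/(k(k+1)) = 1/k - 1/(k+1) (partial fractions)
Telescoping: Σ = 1 - 1/136 = 135/136

Sum = 135/136


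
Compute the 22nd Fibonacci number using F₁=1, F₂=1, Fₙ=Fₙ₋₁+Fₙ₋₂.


Fibonacci sequence: 1, 1, 2, 3, 5, 8, 13, 21, 34, 55, 89, ...
F(22) = 17711

F(22) = 17711


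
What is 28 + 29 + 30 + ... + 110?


Σₖ₌28^110 k = Σₖ₌₁^110 k − Σₖ₌₁^27 k
= 110·111/2 − 27·28/2
= 6105 − 378 = 5727

Σk = 5727


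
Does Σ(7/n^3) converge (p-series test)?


p-series test: Σ c/n^p converges if p > 1, diverges if p ≤ 1 (constant c > 0 doesn't affect convergence).
p = 3
3 > 1 → CONVERGES

Converges (p = 3 > 1)


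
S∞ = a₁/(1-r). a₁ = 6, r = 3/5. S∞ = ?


S∞ = a₁/(1-r) = 6/(1 - 3/5)
= 6/(2/5)
= 15

S∞ = 15


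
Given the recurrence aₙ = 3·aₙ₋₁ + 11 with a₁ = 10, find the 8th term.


Computing step by step:
a_1 = 10
a_2 = 41
a_3 = 134
a_4 = 413
a_5 = 1250
a_6 = 3761
a_7 = 11294
a_8 = 33893


a_8 = 33893


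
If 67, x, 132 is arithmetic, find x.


AM = (67 + 132)/2 = 199/2 = 99.5

AM = 99.5


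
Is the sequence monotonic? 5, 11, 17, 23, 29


Differences: 6, 6, 6, 6
All differences > 0 → strictly INCREASING

Monotonically increasing


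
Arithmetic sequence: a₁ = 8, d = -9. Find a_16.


aₙ = a₁ + (n-1)d
= 8 + (16-1)×-9
= 8 - 135
= -127

a_16 = -127


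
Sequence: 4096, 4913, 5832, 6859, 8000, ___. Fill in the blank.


Pattern: perfect cubes: n³
Terms: 4096, 4913, 5832, 6859, 8000
Next term = 9261

Next term = 9261


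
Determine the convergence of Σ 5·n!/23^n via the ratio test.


aₙ = 5·n!/23^n
a_{n+1}/aₙ = (n+1)!/23^(n+1) × 23^n/n!  (constant 5 cancels)
= (n+1)/23
L = lim(n→∞) (n+1)/23 = ∞
L > 1 → series DIVERGES

Diverges (ratio test: L = ∞ > 1)


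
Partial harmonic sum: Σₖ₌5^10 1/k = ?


Σₖ₌5^10 1/k = 1/5 + 1/6 + 1/7 + 1/8 + 1/9 + 1/10
= 2131/2520
≈ 0.8456

Sum = 2131/2520 ≈ 0.8456


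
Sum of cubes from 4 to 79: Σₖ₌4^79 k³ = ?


Σₖ₌4^79 k³ = [79·80/2]² − [3·4/2]²
= 9985600 − 36 = 9985564

Σk³ = 9985564


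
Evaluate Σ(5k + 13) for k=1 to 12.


Σ(5k+13) = 5·Σk + 13·n
= 5·78 + 13·12
= 390 + 156 = 546

Σ = 546


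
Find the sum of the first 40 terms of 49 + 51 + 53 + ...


aₙ = 49 + (40-1)×2 = 127
Sₙ = n(a₁+aₙ)/2 = 40×(49+127)/2
= 40×176/2 = 3520

S_40 = 3520


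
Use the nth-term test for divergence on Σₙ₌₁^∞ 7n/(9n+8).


lim(n→∞) 7n/(9n+8) = 7/9 = 7/9  (divide numerator and denominator by n)
lim aₙ = 7/9 ≠ 0 → series DIVERGES

Diverges (lim aₙ = 7/9 ≠ 0)


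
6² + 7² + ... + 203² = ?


Σₖ₌6^203 k² = Σₖ₌₁^203 k² − Σₖ₌₁^5 k²
= 203·204·407/6 − 5·6·11/6
= 2809114 − 55 = 2809059

Σk² = 2809059


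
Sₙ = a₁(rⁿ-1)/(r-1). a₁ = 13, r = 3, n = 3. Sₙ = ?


Sₙ = 13×(3^3 - 1)/(3 - 1)
= 13×(27 - 1)/2
= 13×26/2
= 169

S_3 = 169


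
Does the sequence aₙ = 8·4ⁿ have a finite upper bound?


aₙ = 8·4ⁿ → as n→∞, aₙ→∞ (since base 4 > 1)
No finite upper bound exists
The sequence is UNBOUNDED

Unbounded (aₙ → ∞ as n → ∞)


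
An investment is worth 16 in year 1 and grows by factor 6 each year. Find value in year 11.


aₙ = a₁·r^(n-1)
= 16×6^10
= 16×60466176
= 967458816

a_11 = 967458816


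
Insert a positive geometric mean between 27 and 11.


GM = √(27×11) = √297 = 17.2337

GM = 17.2337


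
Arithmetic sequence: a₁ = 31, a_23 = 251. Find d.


d = (aₙ - a₁)/(n-1)
= (251 - 31)/(23-1)
= 220/22 = 10

d = 10


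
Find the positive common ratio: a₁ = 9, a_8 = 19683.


r^(n-1) = aₙ/a₁
r^7 = 19683/9 = 2187
r = 2187^(1/7)
= 3

r = 3


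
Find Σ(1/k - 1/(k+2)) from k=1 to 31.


Telescoping with gap 2: two head and two tail terms survive.
= (1 + 1/2) - (1/32 + 1/33)
= 3/2 - 1/32 - 1/33 = 1519/1056

Sum = 1519/1056


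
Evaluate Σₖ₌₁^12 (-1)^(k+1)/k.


S = 1 - 1/2 + 1/3 - 1/4 + 1/5 - 1/6 + 1/7 - 1/8 ± ...
= 0.6532
(Full series converges to +ln(2) ≈ +0.6931)

S_12 = 0.6532


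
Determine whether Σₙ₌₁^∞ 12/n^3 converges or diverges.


p-series test: Σ c/n^p converges if p > 1, diverges if p ≤ 1 (constant c > 0 doesn't affect convergence).
p = 3
3 > 1 → CONVERGES

Converges (p = 3 > 1)


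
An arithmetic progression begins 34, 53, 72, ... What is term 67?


aₙ = a₁ + (n-1)d
= 34 + (67-1)×19
= 34 + 1254
= 1288

a_67 = 1288


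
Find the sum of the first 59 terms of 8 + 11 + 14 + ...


aₙ = 8 + (59-1)×3 = 182
Sₙ = n(a₁+aₙ)/2 = 59×(8+182)/2
= 59×190/2 = 5605

S_59 = 5605


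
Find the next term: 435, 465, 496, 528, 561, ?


Pattern: triangular numbers: n(n+1)/2
Terms: 435, 465, 496, 528, 561
Next term = 595

Next term = 595


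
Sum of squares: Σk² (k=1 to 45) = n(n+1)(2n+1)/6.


n = 45
n(n+1)(2n+1)/6 = 45×46×91/6
= 188370/6 = 31395

Σk² = 31395


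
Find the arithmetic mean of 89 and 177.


AM = (89 + 177)/2 = 266/2 = 133

AM = 133


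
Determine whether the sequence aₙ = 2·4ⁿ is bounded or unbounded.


aₙ = 2·4ⁿ → as n→∞, aₙ→∞ (since base 4 > 1)
No finite upper bound exists
The sequence is UNBOUNDED

Unbounded (aₙ → ∞ as n → ∞)


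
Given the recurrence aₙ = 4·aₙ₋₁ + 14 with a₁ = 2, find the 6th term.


Computing step by step:
a_1 = 2
a_2 = 22
a_3 = 102
a_4 = 422
a_5 = 1702
a_6 = 6822


a_6 = 6822


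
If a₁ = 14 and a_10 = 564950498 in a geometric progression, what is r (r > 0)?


r^(n-1) = aₙ/a₁
r^9 = 564950498/14 = 40353607
r = 40353607^(1/9)
= 7

r = 7


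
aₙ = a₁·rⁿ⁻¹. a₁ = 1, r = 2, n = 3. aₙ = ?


aₙ = a₁·r^(n-1)
= 1×2^2
= 1×4
= 4

a_3 = 4


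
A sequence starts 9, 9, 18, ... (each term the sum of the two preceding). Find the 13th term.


Computing iteratively: 9, 9, 18, 27, 45, 72, 117, 189, 306, 495, 801, 1296, ...
a_13 = 2097

a_13 = 2097


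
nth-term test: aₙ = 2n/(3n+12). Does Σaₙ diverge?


lim(n→∞) 2n/(3n+12) = 2/3 = 2/3  (divide numerator and denominator by n)
lim aₙ = 2/3 ≠ 0 → series DIVERGES

Diverges (lim aₙ = 2/3 ≠ 0)


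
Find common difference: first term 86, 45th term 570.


d = (aₙ - a₁)/(n-1)
= (570 - 86)/(45-1)
= 484/44 = 11

d = 11


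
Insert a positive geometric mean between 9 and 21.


GM = √(9×21) = √189 = 13.7477

GM = 13.7477


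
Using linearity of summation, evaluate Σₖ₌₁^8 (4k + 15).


Σ(4k+15) = 4·Σk + 15·n
= 4·36 + 15·8
= 144 + 120 = 264

Σ = 264


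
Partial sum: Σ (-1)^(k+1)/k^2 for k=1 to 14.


S = 1 - 1/4 + 1/9 - 1/16 + 1/25 - 1/36 + 1/49 - 1/64 ± ...
= 0.8201
(Full series converges to +π²/12 ≈ +0.8225)

S_14 = 0.8201


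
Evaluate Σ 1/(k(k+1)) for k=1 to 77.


1/(k(k+1)) = 1/k - 1/(k+1) (partial fractions)
Telescoping: Σ = 1 - 1/78 = 77/78

Sum = 77/78


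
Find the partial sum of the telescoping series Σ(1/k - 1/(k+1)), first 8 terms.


Telescoping: adjacent terms cancel.
= 1/1 - 1/9
= 1 - 1/9 = 8/9

Sum = 8/9


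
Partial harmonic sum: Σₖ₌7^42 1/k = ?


Σₖ₌7^42 1/k = 1/7 + 1/8 + 1/9 + ... + 1/42
= 5339216043075299/2844937529085600
≈ 1.8767

Sum = 5339216043075299/2844937529085600 ≈ 1.8767


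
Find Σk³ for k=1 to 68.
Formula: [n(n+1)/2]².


n(n+1)/2 = 68×69/2 = 2346
Σk³ = 2346² = 5503716

Σk³ = 5503716


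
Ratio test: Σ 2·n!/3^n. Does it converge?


aₙ = 2·n!/3^n
a_{n+1}/aₙ = (n+1)!/3^(n+1) × 3^n/n!  (constant 2 cancels)
= (n+1)/3
L = lim(n→∞) (n+1)/3 = ∞
L > 1 → series DIVERGES

Diverges (ratio test: L = ∞ > 1)


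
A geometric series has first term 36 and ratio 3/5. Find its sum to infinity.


S∞ = a₁/(1-r) = 36/(1 - 3/5)
= 36/(2/5)
= 90

S∞ = 90


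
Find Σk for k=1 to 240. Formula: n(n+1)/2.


n(n+1)/2 = 240×241/2 = 57840/2 = 28920

Σk = 28920


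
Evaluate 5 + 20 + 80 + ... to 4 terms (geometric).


Sₙ = 5×(4^4 - 1)/(4 - 1)
= 5×(256 - 1)/3
= 5×255/3
= 425

S_4 = 425


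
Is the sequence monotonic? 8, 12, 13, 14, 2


Differences: 4, 1, 1, -12
Difference at position 1 is +4 (> 0) but position 4 is -12 (< 0) — sequence both rises and falls
→ NOT monotonic

Not monotonic


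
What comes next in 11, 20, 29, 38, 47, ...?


Pattern: arithmetic (d=9)
Terms: 11, 20, 29, 38, 47
Next term = 56

Next term = 56


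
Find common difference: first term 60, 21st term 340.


d = (aₙ - a₁)/(n-1)
= (340 - 60)/(21-1)
= 280/20 = 14

d = 14


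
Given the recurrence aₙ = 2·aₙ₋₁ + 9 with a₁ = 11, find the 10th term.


Computing step by step:
a_1 = 11
a_2 = 31
a_3 = 71
a_4 = 151
a_5 = 311
a_6 = 631
a_7 = 1271
a_8 = 2551
a_9 = 5111
a_10 = 10231


a_10 = 10231


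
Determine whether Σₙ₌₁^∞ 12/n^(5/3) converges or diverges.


p-series test: Σ c/n^p converges if p > 1, diverges if p ≤ 1 (constant c > 0 doesn't affect convergence).
p = 5/3
5/3 > 1 → CONVERGES

Converges (p = 5/3 > 1)


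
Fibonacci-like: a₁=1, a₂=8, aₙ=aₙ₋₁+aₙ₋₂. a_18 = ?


Computing iteratively: 1, 8, 9, 17, 26, 43, 69, 112, 181, 293, 474, 767, ...
a_18 = 13763

a_18 = 13763


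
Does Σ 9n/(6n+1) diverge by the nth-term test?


lim(n→∞) 9n/(6n+1) = 9/6 = 3/2  (divide numerator and denominator by n)
lim aₙ = 3/2 ≠ 0 → series DIVERGES

Diverges (lim aₙ = 3/2 ≠ 0)


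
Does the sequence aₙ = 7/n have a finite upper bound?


a₁ = 7, a₂ = 7/2, a₃ = 7/3, ...
0 < aₙ ≤ 7 for all n ≥ 1
Lower bound: 0, Upper bound: 7
The sequence IS bounded

Bounded (0 < aₙ ≤ 7)


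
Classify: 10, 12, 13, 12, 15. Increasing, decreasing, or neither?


Differences: 2, 1, -1, 3
Difference at position 1 is +2 (> 0) but position 3 is -1 (< 0) — sequence both rises and falls
→ NOT monotonic

Not monotonic


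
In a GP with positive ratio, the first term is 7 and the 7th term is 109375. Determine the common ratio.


r^(n-1) = aₙ/a₁
r^6 = 109375/7 = 15625
r = 15625^(1/6)
= ±5; taking r > 0 gives r = 5

r = 5


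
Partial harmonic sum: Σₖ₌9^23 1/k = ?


Σₖ₌9^23 1/k = 1/9 + 1/10 + 1/11 + ... + 1/23
= 604691361/594914320
≈ 1.0164

Sum = 604691361/594914320 ≈ 1.0164


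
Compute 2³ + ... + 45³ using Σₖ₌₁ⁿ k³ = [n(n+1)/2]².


Σₖ₌2^45 k³ = [45·46/2]² − [1·2/2]²
= 1071225 − 1 = 1071224

Σk³ = 1071224


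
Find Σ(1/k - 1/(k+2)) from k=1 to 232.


Telescoping with gap 2: two head and two tail terms survive.
= (1 + 1/2) - (1/233 + 1/234)
= 3/2 - 1/233 - 1/234 = 40658/27261

Sum = 40658/27261


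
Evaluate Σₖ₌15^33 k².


Σₖ₌15^33 k² = Σₖ₌₁^33 k² − Σₖ₌₁^14 k²
= 33·34·67/6 − 14·15·29/6
= 12529 − 1015 = 11514

Σk² = 11514


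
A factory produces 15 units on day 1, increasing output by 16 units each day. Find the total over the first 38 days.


aₙ = 15 + (38-1)×16 = 607
Sₙ = n(a₁+aₙ)/2 = 38×(15+607)/2
= 38×622/2 = 11818

S_38 = 11818


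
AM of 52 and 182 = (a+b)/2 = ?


AM = (52 + 182)/2 = 234/2 = 117

AM = 117


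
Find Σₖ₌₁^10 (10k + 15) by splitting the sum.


Σ(10k+15) = 10·Σk + 15·n
= 10·55 + 15·10
= 550 + 150 = 700

Σ = 700


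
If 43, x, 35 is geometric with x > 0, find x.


GM = √(43×35) = √1505 = 38.7943

GM = 38.7943


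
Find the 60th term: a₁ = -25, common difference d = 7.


aₙ = a₁ + (n-1)d
= -25 + (60-1)×7
= -25 + 413
= 388

a_60 = 388


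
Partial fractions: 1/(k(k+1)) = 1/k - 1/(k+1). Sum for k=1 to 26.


1/(k(k+1)) = 1/k - 1/(k+1) (partial fractions)
Telescoping: Σ = 1 - 1/27 = 26/27

Sum = 26/27


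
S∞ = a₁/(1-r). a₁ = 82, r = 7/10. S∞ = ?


S∞ = a₁/(1-r) = 82/(1 - 7/10)
= 82/(3/10)
= 820/3

S∞ = 820/3


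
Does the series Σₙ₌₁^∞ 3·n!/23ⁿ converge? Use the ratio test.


aₙ = 3·n!/23^n
a_{n+1}/aₙ = (n+1)!/23^(n+1) × 23^n/n!  (constant 3 cancels)
= (n+1)/23
L = lim(n→∞) (n+1)/23 = ∞
L > 1 → series DIVERGES

Diverges (ratio test: L = ∞ > 1)


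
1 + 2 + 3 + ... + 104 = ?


n(n+1)/2 = 104×105/2 = 10920/2 = 5460

Σk = 5460


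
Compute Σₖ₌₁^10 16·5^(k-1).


Sₙ = 16×(5^10 - 1)/(5 - 1)
= 16×(9765625 - 1)/4
= 16×9765624/4
= 39062496

S_10 = 39062496


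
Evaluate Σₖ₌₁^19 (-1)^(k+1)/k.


S = 1 - 1/2 + 1/3 - 1/4 + 1/5 - 1/6 + 1/7 - 1/8 ± ...
= 0.7188
(Full series converges to +ln(2) ≈ +0.6931)

S_19 = 0.7188


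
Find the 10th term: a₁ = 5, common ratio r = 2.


aₙ = a₁·r^(n-1)
= 5×2^9
= 5×512
= 2560

a_10 = 2560


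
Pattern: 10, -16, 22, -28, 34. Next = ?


Pattern: alternating sign, magnitude arithmetic (d=6)
Terms: 10, -16, 22, -28, 34
Next term = -40

Next term = -40


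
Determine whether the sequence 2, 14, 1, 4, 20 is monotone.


Differences: 12, -13, 3, 16
Difference at position 1 is +12 (> 0) but position 2 is -13 (< 0) — sequence both rises and falls
→ NOT monotonic

Not monotonic


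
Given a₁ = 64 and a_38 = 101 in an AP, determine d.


d = (aₙ - a₁)/(n-1)
= (101 - 64)/(38-1)
= 37/37 = 1

d = 1


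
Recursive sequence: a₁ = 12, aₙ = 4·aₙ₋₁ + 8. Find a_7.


Computing step by step:
a_1 = 12
a_2 = 56
a_3 = 232
a_4 = 936
a_5 = 3752
a_6 = 15016
a_7 = 60072


a_7 = 60072


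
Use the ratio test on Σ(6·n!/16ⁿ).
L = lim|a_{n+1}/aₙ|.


aₙ = 6·n!/16^n
a_{n+1}/aₙ = (n+1)!/16^(n+1) × 16^n/n!  (constant 6 cancels)
= (n+1)/16
L = lim(n→∞) (n+1)/16 = ∞
L > 1 → series DIVERGES

Diverges (ratio test: L = ∞ > 1)


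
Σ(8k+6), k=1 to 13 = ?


Σ(8k+6) = 8·Σk + 6·n
= 8·91 + 6·13
= 728 + 78 = 806

Σ = 806


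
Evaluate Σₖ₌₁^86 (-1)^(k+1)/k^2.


S = 1 - 1/4 + 1/9 - 1/16 + 1/25 - 1/36 + 1/49 - 1/64 ± ...
= 0.8224
(Full series converges to +π²/12 ≈ +0.8225)

S_86 = 0.8224


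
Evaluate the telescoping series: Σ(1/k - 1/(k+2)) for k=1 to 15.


Telescoping with gap 2: two head and two tail terms survive.
= (1 + 1/2) - (1/16 + 1/17)
= 3/2 - 1/16 - 1/17 = 375/272

Sum = 375/272


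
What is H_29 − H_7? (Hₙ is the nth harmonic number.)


Σₖ₌8^29 1/k = 1/8 + 1/9 + 1/10 + ... + 1/29
= 3188050002127/2329089562800
≈ 1.3688

Sum = 3188050002127/2329089562800 ≈ 1.3688


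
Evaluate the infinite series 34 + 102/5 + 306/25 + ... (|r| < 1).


S∞ = a₁/(1-r) = 34/(1 - 3/5)
= 34/(2/5)
= 85

S∞ = 85


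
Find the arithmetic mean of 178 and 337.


AM = (178 + 337)/2 = 515/2 = 257.5

AM = 257.5


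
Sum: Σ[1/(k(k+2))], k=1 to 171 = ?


1/(k(k+2)) = (1/2)·(1/k - 1/(k+2)) (partial fractions)
Telescoping: Σ = (1/2)·(1 + 1/2 - 1/172 - 1/173) = 44289/59512

Sum = 44289/59512


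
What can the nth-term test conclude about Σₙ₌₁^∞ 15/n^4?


lim(n→∞) 15/n^4 = 0
lim aₙ = 0 → nth-term test is INCONCLUSIVE
(Need other tests; this is actually a convergent p-series with p=4 > 1)

Inconclusive (lim aₙ = 0; need another test)


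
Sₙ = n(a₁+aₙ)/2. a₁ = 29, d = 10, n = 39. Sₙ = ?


aₙ = 29 + (39-1)×10 = 409
Sₙ = n(a₁+aₙ)/2 = 39×(29+409)/2
= 39×438/2 = 8541

S_39 = 8541


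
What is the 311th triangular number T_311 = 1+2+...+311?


n(n+1)/2 = 311×312/2 = 97032/2 = 48516

Σk = 48516


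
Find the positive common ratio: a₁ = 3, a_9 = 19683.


r^(n-1) = aₙ/a₁
r^8 = 19683/3 = 6561
r = 6561^(1/8)
= ±3; taking r > 0 gives r = 3

r = 3


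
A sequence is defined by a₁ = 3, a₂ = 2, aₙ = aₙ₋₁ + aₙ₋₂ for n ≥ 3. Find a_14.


Computing iteratively: 3, 2, 5, 7, 12, 19, 31, 50, 81, 131, 212, 343, ...
a_14 = 898

a_14 = 898


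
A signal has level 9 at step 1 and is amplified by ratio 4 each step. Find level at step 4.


aₙ = a₁·r^(n-1)
= 9×4^3
= 9×64
= 576

a_4 = 576


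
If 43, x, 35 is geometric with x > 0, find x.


GM = √(43×35) = √1505 = 38.7943

GM = 38.7943


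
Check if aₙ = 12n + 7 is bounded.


aₙ = 12n + 7 → as n→∞, aₙ→∞
No finite upper bound exists
The sequence is UNBOUNDED

Unbounded (aₙ → ∞ as n → ∞)


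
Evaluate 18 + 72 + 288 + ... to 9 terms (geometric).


Sₙ = 18×(4^9 - 1)/(4 - 1)
= 18×(262144 - 1)/3
= 18×262143/3
= 1572858

S_9 = 1572858


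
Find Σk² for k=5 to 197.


Σₖ₌5^197 k² = Σₖ₌₁^197 k² − Σₖ₌₁^4 k²
= 197·198·395/6 − 4·5·9/6
= 2567895 − 30 = 2567865

Σk² = 2567865


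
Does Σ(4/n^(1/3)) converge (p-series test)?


p-series test: Σ c/n^p converges if p > 1, diverges if p ≤ 1 (constant c > 0 doesn't affect convergence).
p = 1/3
1/3 ≤ 1 → DIVERGES

Diverges (p = 1/3 ≤ 1)


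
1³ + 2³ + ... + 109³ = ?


n(n+1)/2 = 109×110/2 = 5995
Σk³ = 5995² = 35940025

Σk³ = 35940025


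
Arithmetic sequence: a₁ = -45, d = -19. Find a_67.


aₙ = a₁ + (n-1)d
= -45 + (67-1)×-19
= -45 - 1254
= -1299

a_67 = -1299


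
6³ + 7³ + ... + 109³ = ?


Σₖ₌6^109 k³ = [109·110/2]² − [5·6/2]²
= 35940025 − 225 = 35939800

Σk³ = 35939800


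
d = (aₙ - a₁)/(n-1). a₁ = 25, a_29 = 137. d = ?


d = (aₙ - a₁)/(n-1)
= (137 - 25)/(29-1)
= 112/28 = 4

d = 4


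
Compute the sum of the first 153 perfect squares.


n = 153
n(n+1)(2n+1)/6 = 153×154×307/6
= 7233534/6 = 1205589

Σk² = 1205589


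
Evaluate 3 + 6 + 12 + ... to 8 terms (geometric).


Sₙ = 3×(2^8 - 1)/(2 - 1)
= 3×(256 - 1)/1
= 3×255/1
= 765

S_8 = 765


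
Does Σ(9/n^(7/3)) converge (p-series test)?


p-series test: Σ c/n^p converges if p > 1, diverges if p ≤ 1 (constant c > 0 doesn't affect convergence).
p = 7/3
7/3 > 1 → CONVERGES

Converges (p = 7/3 > 1)


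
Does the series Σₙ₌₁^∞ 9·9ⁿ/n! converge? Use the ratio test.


aₙ = 9·9^n/n!
a_{n+1}/aₙ = 9^(n+1)/(n+1)! × n!/9^n  (constant 9 cancels)
= 9/(n+1)
L = lim(n→∞) 9/(n+1) = 0
L < 1 → series CONVERGES

Converges (ratio test: L = 0 < 1)


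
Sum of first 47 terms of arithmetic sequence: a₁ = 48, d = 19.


aₙ = 48 + (47-1)×19 = 922
Sₙ = n(a₁+aₙ)/2 = 47×(48+922)/2
= 47×970/2 = 22795

S_47 = 22795


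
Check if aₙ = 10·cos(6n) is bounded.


For all n, -1 ≤ cos(6n) ≤ 1, so -10 ≤ 10·cos(6n) ≤ 10
Lower bound: -10, Upper bound: 10
The sequence IS bounded

Bounded (-10 ≤ aₙ ≤ 10)


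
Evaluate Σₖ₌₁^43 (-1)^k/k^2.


S = -1 + 1/4 - 1/9 + 1/16 - 1/25 + 1/36 - 1/49 + 1/64 ± ...
= -0.8227
(Full series converges to -π²/12 ≈ -0.8225)

S_43 = -0.8227


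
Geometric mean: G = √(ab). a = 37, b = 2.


GM = √(37×2) = √74 = 8.6023

GM = 8.6023


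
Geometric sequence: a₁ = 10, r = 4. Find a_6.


aₙ = a₁·r^(n-1)
= 10×4^5
= 10×1024
= 10240

a_6 = 10240


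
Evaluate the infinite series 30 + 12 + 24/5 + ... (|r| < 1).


S∞ = a₁/(1-r) = 30/(1 - 2/5)
= 30/(3/5)
= 50

S∞ = 50


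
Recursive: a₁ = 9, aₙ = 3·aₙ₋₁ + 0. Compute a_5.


Computing step by step:
a_1 = 9
a_2 = 27
a_3 = 81
a_4 = 243
a_5 = 729


a_5 = 729


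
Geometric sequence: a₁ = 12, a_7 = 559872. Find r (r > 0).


r^(n-1) = aₙ/a₁
r^6 = 559872/12 = 46656
r = 46656^(1/6)
= ±6; taking r > 0 gives r = 6

r = 6


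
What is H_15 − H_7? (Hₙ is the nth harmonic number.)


Σₖ₌8^15 1/k = 1/8 + 1/9 + 1/10 + 1/11 + 1/12 + 1/13 + 1/14 + 1/15
= 52279/72072
≈ 0.7254

Sum = 52279/72072 ≈ 0.7254


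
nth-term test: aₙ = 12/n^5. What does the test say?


lim(n→∞) 12/n^5 = 0
lim aₙ = 0 → nth-term test is INCONCLUSIVE
(Need other tests; this is actually a convergent p-series with p=5 > 1)

Inconclusive (lim aₙ = 0; need another test)


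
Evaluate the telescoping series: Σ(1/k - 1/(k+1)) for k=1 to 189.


Telescoping: adjacent terms cancel.
= 1/1 - 1/190
= 1 - 1/190 = 189/190

Sum = 189/190


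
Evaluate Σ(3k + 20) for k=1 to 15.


Σ(3k+20) = 3·Σk + 20·n
= 3·120 + 20·15
= 360 + 300 = 660

Σ = 660


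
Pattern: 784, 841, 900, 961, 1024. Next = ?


Pattern: perfect squares: n²
Terms: 784, 841, 900, 961, 1024
Next term = 1089

Next term = 1089


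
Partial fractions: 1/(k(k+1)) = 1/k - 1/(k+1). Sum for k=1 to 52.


1/(k(k+1)) = 1/k - 1/(k+1) (partial fractions)
Telescoping: Σ = 1 - 1/53 = 52/53

Sum = 52/53


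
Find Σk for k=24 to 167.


Σₖ₌24^167 k = Σₖ₌₁^167 k − Σₖ₌₁^23 k
= 167·168/2 − 23·24/2
= 14028 − 276 = 13752

Σk = 13752


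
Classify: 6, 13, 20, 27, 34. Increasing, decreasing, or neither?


Differences: 7, 7, 7, 7
All differences > 0 → strictly INCREASING

Monotonically increasing


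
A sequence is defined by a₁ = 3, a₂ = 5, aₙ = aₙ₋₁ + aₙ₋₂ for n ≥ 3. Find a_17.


Computing iteratively: 3, 5, 8, 13, 21, 34, 55, 89, 144, 233, 377, 610, ...
a_17 = 6765

a_17 = 6765


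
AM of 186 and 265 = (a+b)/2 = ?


AM = (186 + 265)/2 = 451/2 = 225.5

AM = 225.5


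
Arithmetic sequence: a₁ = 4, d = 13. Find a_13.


aₙ = a₁ + (n-1)d
= 4 + (13-1)×13
= 4 + 156
= 160

a_13 = 160
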